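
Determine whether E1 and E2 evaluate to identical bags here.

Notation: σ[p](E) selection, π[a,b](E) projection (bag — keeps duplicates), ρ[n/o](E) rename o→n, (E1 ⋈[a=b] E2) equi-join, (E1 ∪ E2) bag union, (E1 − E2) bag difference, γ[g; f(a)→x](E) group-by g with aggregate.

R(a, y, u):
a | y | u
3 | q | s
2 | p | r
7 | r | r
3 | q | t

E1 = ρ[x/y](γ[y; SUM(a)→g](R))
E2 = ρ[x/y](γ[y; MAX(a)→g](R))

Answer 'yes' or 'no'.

E1 stepwise |·|:
  R → 4
  γ[y; SUM(a)→g](R) → 3
  ρ[x/y](γ[y; SUM(a)→g](R)) → 3
E2 stepwise |·|:
  R → 4
  γ[y; MAX(a)→g](R) → 3
  ρ[x/y](γ[y; MAX(a)→g](R)) → 3

E1 result:
x | g
p | 2
q | 6
r | 7
E2 result:
x | g
p | 2
q | 3
r | 7
Witness: ('q', 6) appears 1× in E1 but 0× in E2.

no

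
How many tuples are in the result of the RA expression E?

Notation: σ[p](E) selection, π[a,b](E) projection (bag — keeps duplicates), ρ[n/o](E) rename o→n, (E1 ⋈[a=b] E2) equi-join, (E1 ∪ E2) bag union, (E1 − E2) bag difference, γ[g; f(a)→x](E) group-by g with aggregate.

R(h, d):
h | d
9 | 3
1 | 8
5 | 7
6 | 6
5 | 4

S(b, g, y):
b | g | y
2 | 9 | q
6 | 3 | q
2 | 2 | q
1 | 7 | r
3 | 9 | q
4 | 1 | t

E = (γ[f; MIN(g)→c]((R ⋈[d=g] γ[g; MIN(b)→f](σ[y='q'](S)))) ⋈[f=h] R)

Subexpression sizes:
  R → 5
  S → 6
  σ[y='q'](S) → 4
  γ[g; MIN(b)→f](σ[y='q'](S)) → 3
  (R ⋈[d=g] γ[g; MIN(b)→f](σ[y='q'](S))) → 1
  γ[f; MIN(g)→c]((R ⋈[d=g] γ[g; MIN(b)→f](σ[y='q'](S)))) → 1
  R → 5
  (γ[f; MIN(g)→c]((R ⋈[d=g] γ[g; MIN(b)→f](σ[y='q'](S)))) ⋈[f=h] R) → 1

|E| = 1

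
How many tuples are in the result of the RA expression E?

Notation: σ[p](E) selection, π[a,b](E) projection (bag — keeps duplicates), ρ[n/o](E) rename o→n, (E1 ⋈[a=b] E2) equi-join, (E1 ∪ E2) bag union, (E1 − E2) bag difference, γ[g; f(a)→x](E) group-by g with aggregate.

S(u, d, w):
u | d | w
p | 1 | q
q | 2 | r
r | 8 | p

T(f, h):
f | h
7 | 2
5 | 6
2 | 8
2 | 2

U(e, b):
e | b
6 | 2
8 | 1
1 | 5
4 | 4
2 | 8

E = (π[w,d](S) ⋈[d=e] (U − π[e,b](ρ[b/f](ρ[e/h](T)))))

Subexpression sizes:
  S → 3
  π[w,d](S) → 3
  U → 5
  T → 4
  ρ[e/h](T) → 4
  ρ[b/f](ρ[e/h](T)) → 4
  π[e,b](ρ[b/f](ρ[e/h](T))) → 4
  (U − π[e,b](ρ[b/f](ρ[e/h](T)))) → 5
  (π[w,d](S) ⋈[d=e] (U − π[e,b](ρ[b/f](ρ[e/h](T))))) → 3

|E| = 3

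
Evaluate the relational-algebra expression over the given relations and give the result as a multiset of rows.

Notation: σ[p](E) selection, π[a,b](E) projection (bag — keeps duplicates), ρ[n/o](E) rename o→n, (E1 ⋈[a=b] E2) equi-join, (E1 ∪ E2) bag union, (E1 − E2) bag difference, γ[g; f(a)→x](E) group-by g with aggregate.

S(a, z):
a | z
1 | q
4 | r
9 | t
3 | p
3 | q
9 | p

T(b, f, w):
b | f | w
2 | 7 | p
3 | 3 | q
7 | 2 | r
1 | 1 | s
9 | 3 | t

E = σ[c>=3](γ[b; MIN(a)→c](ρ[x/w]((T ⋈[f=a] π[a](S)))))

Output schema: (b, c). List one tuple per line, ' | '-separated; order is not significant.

Per-node cardinality:
  T → 5
  S → 6
  π[a](S) → 6
  (T ⋈[f=a] π[a](S)) → 5
  ρ[x/w]((T ⋈[f=a] π[a](S))) → 5
  γ[b; MIN(a)→c](ρ[x/w]((T ⋈[f=a] π[a](S)))) → 3
  σ[c>=3](γ[b; MIN(a)→c](ρ[x/w]((T ⋈[f=a] π[a](S))))) → 2

== RESULT ==
b | c
3 | 3
9 | 3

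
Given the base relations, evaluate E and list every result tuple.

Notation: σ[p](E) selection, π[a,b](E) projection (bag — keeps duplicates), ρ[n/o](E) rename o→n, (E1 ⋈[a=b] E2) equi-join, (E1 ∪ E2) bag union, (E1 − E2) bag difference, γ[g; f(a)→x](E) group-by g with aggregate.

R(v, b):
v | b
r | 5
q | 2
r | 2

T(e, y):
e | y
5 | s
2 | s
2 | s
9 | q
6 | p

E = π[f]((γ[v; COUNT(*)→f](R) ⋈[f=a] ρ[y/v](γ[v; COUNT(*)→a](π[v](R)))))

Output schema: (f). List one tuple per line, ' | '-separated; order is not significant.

Stepwise |·|:
  R → 3
  γ[v; COUNT(*)→f](R) → 2
  R → 3
  π[v](R) → 3
  γ[v; COUNT(*)→a](π[v](R)) → 2
  ρ[y/v](γ[v; COUNT(*)→a](π[v](R))) → 2
  (γ[v; COUNT(*)→f](R) ⋈[f=a] ρ[y/v](γ[v; COUNT(*)→a](π[v](R)))) → 2
  π[f]((γ[v; COUNT(*)→f](R) ⋈[f=a] ρ[y/v](γ[v; COUNT(*)→a](π[v](R))))) → 2

== RESULT ==
f
1
2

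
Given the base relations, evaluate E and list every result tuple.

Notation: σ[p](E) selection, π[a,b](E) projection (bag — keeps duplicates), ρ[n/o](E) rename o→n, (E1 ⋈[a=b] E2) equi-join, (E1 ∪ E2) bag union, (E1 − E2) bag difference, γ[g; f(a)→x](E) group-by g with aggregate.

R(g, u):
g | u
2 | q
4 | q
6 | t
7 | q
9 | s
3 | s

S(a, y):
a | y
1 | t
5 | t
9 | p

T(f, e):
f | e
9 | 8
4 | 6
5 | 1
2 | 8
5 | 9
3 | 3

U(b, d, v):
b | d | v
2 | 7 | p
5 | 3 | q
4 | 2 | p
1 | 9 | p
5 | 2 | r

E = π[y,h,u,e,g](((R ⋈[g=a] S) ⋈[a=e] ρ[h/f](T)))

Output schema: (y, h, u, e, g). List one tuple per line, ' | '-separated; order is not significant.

Stepwise |·|:
  R → 6
  S → 3
  (R ⋈[g=a] S) → 1
  T → 6
  ρ[h/f](T) → 6
  ((R ⋈[g=a] S) ⋈[a=e] ρ[h/f](T)) → 1
  π[y,h,u,e,g](((R ⋈[g=a] S) ⋈[a=e] ρ[h/f](T))) → 1

== RESULT ==
y | h | u | e | g
p | 5 | s | 9 | 9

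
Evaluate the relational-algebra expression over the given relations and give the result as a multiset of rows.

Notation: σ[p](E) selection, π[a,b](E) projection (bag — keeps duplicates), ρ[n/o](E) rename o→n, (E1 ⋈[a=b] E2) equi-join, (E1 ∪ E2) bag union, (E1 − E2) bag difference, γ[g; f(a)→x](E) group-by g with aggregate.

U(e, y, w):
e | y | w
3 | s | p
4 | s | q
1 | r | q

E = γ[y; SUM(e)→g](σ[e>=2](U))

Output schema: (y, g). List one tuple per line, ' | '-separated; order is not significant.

Per-node cardinality:
  U → 3
  σ[e>=2](U) → 2
  γ[y; SUM(e)→g](σ[e>=2](U)) → 1

== RESULT ==
y | g
s | 7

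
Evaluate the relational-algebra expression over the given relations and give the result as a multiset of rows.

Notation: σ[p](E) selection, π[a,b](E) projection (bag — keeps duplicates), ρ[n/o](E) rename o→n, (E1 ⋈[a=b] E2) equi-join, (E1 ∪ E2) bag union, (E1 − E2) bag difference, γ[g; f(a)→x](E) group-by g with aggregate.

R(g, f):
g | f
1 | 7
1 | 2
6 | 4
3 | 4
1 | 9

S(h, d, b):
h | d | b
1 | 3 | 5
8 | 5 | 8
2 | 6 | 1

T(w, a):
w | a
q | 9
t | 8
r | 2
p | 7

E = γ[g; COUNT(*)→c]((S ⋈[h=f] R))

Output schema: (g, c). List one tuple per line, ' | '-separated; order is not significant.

Subexpression sizes:
  S → 3
  R → 5
  (S ⋈[h=f] R) → 1
  γ[g; COUNT(*)→c]((S ⋈[h=f] R)) → 1

== RESULT ==
g | c
1 | 1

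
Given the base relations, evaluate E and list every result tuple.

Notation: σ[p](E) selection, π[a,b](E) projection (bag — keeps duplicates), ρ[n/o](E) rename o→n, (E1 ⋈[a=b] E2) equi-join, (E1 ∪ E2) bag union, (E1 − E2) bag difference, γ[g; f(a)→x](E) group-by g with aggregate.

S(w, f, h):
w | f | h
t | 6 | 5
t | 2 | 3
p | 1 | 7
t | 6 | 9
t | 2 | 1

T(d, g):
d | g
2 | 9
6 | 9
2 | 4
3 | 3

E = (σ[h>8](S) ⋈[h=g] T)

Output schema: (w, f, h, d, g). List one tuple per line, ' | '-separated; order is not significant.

Subexpression sizes:
  S → 5
  σ[h>8](S) → 1
  T → 4
  (σ[h>8](S) ⋈[h=g] T) → 2

== RESULT ==
w | f | h | d | g
t | 6 | 9 | 2 | 9
t | 6 | 9 | 6 | 9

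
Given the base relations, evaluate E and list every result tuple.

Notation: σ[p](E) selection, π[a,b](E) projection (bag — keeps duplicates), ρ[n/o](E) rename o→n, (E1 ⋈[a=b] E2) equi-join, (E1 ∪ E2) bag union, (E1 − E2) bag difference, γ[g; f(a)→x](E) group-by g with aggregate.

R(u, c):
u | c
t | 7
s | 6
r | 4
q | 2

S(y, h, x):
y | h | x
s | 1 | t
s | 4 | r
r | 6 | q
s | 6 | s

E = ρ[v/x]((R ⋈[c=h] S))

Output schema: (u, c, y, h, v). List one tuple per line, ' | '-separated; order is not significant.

Stepwise |·|:
  R → 4
  S → 4
  (R ⋈[c=h] S) → 3
  ρ[v/x]((R ⋈[c=h] S)) → 3

== RESULT ==
u | c | y | h | v
r | 4 | s | 4 | r
s | 6 | r | 6 | q
s | 6 | s | 6 | s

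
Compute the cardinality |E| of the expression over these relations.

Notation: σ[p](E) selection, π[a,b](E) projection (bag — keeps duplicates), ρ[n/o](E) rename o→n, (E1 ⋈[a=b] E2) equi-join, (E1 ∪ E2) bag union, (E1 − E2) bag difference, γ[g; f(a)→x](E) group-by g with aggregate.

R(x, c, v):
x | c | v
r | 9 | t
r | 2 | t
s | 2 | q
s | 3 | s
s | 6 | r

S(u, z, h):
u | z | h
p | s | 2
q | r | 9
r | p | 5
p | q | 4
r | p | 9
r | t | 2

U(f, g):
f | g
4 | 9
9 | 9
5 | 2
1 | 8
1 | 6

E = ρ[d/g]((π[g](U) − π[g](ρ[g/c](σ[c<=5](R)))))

Per-node cardinality:
  U → 5
  π[g](U) → 5
  R → 5
  σ[c<=5](R) → 3
  ρ[g/c](σ[c<=5](R)) → 3
  π[g](ρ[g/c](σ[c<=5](R))) → 3
  (π[g](U) − π[g](ρ[g/c](σ[c<=5](R)))) → 4
  ρ[d/g]((π[g](U) − π[g](ρ[g/c](σ[c<=5](R))))) → 4

|E| = 4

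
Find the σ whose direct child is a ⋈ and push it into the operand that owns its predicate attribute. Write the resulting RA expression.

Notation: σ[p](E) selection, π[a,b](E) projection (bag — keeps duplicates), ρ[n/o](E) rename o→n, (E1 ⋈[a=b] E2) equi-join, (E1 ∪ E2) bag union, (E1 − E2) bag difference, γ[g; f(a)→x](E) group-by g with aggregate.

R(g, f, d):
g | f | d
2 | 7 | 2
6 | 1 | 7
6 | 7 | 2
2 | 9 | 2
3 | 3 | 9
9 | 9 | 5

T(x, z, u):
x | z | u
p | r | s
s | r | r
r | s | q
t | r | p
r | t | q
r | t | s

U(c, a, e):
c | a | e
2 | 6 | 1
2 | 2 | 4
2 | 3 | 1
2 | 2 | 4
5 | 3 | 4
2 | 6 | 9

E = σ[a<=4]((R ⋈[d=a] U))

σ filters on a, owned by the right side.
E' = (R ⋈[d=a] σ[a<=4](U))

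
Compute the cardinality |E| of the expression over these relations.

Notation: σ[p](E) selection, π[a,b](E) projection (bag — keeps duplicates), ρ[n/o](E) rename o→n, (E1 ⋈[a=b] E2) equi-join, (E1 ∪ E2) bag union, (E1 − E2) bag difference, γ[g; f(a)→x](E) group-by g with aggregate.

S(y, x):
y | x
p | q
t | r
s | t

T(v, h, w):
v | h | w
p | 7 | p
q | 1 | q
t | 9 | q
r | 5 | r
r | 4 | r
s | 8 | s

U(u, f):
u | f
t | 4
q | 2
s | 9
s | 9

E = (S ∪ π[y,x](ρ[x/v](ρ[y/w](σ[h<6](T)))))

Stepwise |·|:
  S → 3
  T → 6
  σ[h<6](T) → 3
  ρ[y/w](σ[h<6](T)) → 3
  ρ[x/v](ρ[y/w](σ[h<6](T))) → 3
  π[y,x](ρ[x/v](ρ[y/w](σ[h<6](T)))) → 3
  (S ∪ π[y,x](ρ[x/v](ρ[y/w](σ[h<6](T))))) → 6

|E| = 6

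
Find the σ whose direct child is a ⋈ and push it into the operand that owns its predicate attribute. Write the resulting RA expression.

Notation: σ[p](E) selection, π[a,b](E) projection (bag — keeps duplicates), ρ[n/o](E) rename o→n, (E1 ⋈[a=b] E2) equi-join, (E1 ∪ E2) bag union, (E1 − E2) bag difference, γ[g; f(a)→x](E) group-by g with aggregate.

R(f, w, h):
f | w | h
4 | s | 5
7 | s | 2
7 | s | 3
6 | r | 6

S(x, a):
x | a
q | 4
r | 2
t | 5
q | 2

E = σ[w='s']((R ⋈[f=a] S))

σ filters on w, owned by the left side.
E' = (σ[w='s'](R) ⋈[f=a] S)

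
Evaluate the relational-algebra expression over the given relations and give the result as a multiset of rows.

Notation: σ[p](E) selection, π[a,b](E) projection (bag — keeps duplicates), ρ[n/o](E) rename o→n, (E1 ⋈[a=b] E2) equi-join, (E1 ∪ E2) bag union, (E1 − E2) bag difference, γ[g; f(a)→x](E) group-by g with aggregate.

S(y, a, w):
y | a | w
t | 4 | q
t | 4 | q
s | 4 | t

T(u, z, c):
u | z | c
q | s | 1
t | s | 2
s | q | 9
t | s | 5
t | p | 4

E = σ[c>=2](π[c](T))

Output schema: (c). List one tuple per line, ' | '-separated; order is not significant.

Stepwise |·|:
  T → 5
  π[c](T) → 5
  σ[c>=2](π[c](T)) → 4

== RESULT ==
c
2
4
5
9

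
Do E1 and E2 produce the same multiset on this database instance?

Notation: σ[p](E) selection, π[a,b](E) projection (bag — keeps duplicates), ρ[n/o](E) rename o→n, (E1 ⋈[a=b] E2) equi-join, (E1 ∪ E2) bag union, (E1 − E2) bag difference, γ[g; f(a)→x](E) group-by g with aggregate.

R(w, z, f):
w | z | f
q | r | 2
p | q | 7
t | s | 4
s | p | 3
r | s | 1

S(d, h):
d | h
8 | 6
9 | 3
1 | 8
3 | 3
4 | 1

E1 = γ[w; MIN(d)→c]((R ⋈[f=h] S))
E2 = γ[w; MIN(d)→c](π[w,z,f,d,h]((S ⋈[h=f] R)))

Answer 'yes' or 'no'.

E1 subexpression sizes:
  R → 5
  S → 5
  (R ⋈[f=h] S) → 3
  γ[w; MIN(d)→c]((R ⋈[f=h] S)) → 2
E2 subexpression sizes:
  S → 5
  R → 5
  (S ⋈[h=f] R) → 3
  π[w,z,f,d,h]((S ⋈[h=f] R)) → 3
  γ[w; MIN(d)→c](π[w,z,f,d,h]((S ⋈[h=f] R))) → 2

E1 and E2 produce the same multiset:
w | c
r | 4
s | 3

yes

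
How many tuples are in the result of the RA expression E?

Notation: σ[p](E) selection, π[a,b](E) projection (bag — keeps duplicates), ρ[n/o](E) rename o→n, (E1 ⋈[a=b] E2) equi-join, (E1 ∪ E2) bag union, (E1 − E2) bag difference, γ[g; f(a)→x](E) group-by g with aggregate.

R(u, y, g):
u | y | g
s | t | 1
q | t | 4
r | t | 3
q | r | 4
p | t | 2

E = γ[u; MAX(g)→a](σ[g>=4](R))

Per-node cardinality:
  R → 5
  σ[g>=4](R) → 2
  γ[u; MAX(g)→a](σ[g>=4](R)) → 1

|E| = 1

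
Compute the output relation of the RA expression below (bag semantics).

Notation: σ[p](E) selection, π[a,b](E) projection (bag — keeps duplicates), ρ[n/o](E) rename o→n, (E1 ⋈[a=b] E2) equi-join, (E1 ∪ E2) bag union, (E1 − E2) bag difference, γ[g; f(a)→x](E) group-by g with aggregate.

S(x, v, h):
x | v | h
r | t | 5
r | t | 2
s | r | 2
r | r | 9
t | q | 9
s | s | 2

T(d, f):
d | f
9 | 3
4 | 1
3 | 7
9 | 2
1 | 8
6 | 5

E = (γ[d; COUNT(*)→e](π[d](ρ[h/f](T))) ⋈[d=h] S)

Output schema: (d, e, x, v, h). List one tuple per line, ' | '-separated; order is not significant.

Stepwise |·|:
  T → 6
  ρ[h/f](T) → 6
  π[d](ρ[h/f](T)) → 6
  γ[d; COUNT(*)→e](π[d](ρ[h/f](T))) → 5
  S → 6
  (γ[d; COUNT(*)→e](π[d](ρ[h/f](T))) ⋈[d=h] S) → 2

== RESULT ==
d | e | x | v | h
9 | 2 | r | r | 9
9 | 2 | t | q | 9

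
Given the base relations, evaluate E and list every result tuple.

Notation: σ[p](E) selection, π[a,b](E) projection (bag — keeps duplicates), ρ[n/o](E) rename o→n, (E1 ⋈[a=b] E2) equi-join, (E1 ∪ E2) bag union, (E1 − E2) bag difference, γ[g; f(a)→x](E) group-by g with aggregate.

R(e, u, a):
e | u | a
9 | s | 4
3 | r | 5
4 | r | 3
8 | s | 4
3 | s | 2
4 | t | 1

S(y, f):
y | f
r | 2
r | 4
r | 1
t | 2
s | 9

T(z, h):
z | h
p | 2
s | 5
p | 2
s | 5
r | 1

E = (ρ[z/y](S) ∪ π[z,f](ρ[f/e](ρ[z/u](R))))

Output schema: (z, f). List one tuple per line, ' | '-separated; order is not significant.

Per-node cardinality:
  S → 5
  ρ[z/y](S) → 5
  R → 6
  ρ[z/u](R) → 6
  ρ[f/e](ρ[z/u](R)) → 6
  π[z,f](ρ[f/e](ρ[z/u](R))) → 6
  (ρ[z/y](S) ∪ π[z,f](ρ[f/e](ρ[z/u](R)))) → 11

== RESULT ==
z | f
r | 1
r | 2
r | 3
r | 4
r | 4
s | 3
s | 8
s | 9
s | 9
t | 2
t | 4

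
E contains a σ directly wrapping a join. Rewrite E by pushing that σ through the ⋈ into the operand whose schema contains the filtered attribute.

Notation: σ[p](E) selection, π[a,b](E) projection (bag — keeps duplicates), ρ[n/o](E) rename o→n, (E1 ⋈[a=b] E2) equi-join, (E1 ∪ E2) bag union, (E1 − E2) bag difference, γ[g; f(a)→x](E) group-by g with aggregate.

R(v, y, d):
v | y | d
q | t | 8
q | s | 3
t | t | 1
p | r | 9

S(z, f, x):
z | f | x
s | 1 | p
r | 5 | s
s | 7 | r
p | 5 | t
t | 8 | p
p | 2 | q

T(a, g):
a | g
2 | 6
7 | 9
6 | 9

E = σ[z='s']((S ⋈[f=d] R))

σ filters on z, owned by the left side.
E' = (σ[z='s'](S) ⋈[f=d] R)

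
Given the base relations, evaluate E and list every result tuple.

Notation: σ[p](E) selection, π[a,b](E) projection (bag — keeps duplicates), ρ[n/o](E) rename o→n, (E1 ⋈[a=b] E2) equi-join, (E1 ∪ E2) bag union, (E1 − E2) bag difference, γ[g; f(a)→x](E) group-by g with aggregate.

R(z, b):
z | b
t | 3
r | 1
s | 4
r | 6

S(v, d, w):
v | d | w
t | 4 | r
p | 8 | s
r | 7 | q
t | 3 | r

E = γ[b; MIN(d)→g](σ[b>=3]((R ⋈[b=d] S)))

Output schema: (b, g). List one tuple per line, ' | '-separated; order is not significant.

Per-node cardinality:
  R → 4
  S → 4
  (R ⋈[b=d] S) → 2
  σ[b>=3]((R ⋈[b=d] S)) → 2
  γ[b; MIN(d)→g](σ[b>=3]((R ⋈[b=d] S))) → 2

== RESULT ==
b | g
3 | 3
4 | 4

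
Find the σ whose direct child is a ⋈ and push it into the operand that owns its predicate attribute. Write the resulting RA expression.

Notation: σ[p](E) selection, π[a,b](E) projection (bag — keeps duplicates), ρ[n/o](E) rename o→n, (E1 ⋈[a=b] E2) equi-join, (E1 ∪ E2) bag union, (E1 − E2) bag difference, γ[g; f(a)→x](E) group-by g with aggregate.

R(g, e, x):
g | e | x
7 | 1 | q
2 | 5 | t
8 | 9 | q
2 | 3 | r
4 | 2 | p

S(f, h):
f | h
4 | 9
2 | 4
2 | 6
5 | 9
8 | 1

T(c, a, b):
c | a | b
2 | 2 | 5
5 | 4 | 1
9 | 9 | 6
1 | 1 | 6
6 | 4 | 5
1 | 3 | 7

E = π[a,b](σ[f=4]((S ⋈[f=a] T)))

σ filters on f, owned by the left side.
E' = π[a,b]((σ[f=4](S) ⋈[f=a] T))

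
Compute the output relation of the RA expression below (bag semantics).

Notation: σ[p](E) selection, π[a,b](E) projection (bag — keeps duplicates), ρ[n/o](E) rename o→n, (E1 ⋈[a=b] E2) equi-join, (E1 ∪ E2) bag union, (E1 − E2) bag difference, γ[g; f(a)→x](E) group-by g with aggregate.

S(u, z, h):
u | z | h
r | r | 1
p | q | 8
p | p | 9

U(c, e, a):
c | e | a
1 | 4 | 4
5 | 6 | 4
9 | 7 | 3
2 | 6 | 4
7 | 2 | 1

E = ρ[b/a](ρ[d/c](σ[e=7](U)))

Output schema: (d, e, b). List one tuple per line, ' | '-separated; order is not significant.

Subexpression sizes:
  U → 5
  σ[e=7](U) → 1
  ρ[d/c](σ[e=7](U)) → 1
  ρ[b/a](ρ[d/c](σ[e=7](U))) → 1

== RESULT ==
d | e | b
9 | 7 | 3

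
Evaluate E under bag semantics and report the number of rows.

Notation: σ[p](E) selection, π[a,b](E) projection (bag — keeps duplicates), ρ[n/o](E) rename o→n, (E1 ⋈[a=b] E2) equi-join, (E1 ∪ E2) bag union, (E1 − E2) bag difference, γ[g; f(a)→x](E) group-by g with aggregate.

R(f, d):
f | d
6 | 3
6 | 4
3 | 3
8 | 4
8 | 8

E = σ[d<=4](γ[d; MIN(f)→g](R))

Stepwise |·|:
  R → 5
  γ[d; MIN(f)→g](R) → 3
  σ[d<=4](γ[d; MIN(f)→g](R)) → 2

|E| = 2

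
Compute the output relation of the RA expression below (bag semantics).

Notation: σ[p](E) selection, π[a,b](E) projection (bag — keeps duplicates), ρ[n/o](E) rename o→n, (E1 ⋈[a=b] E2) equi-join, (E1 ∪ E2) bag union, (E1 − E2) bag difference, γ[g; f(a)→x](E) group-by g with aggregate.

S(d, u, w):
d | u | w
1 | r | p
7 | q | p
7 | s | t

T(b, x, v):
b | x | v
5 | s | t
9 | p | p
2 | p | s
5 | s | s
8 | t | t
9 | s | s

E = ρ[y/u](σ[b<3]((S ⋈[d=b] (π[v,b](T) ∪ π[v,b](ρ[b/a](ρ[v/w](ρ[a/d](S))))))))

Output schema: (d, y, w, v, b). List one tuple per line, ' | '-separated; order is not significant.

Stepwise |·|:
  S → 3
  T → 6
  π[v,b](T) → 6
  S → 3
  ρ[a/d](S) → 3
  ρ[v/w](ρ[a/d](S)) → 3
  ρ[b/a](ρ[v/w](ρ[a/d](S))) → 3
  π[v,b](ρ[b/a](ρ[v/w](ρ[a/d](S)))) → 3
  (π[v,b](T) ∪ π[v,b](ρ[b/a](ρ[v/w](ρ[a/d](S))))) → 9
  (S ⋈[d=b] (π[v,b](T) ∪ π[v,b](ρ[b/a](ρ[v/w](ρ[a/d](S)))))) → 5
  σ[b<3]((S ⋈[d=b] (π[v,b](T) ∪ π[v,b](ρ[b/a](ρ[v/w](ρ[a/d](S))))))) → 1
  ρ[y/u](σ[b<3]((S ⋈[d=b] (π[v,b](T) ∪ π[v,b](ρ[b/a](ρ[v/w](ρ[a/d](S)))))))) → 1

== RESULT ==
d | y | w | v | b
1 | r | p | p | 1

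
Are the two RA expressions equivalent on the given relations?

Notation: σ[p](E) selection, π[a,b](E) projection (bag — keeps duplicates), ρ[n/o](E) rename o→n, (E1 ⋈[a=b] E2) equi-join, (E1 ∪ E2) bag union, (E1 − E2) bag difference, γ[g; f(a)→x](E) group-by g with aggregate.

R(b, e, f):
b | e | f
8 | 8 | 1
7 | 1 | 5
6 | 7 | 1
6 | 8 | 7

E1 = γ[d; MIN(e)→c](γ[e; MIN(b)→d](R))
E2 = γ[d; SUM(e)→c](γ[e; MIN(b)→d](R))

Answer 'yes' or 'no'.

E1 subexpression sizes:
  R → 4
  γ[e; MIN(b)→d](R) → 3
  γ[d; MIN(e)→c](γ[e; MIN(b)→d](R)) → 2
E2 subexpression sizes:
  R → 4
  γ[e; MIN(b)→d](R) → 3
  γ[d; SUM(e)→c](γ[e; MIN(b)→d](R)) → 2

E1 result:
d | c
6 | 7
7 | 1
E2 result:
d | c
6 | 15
7 | 1
Witness: (6, 7) appears 1× in E1 but 0× in E2.

no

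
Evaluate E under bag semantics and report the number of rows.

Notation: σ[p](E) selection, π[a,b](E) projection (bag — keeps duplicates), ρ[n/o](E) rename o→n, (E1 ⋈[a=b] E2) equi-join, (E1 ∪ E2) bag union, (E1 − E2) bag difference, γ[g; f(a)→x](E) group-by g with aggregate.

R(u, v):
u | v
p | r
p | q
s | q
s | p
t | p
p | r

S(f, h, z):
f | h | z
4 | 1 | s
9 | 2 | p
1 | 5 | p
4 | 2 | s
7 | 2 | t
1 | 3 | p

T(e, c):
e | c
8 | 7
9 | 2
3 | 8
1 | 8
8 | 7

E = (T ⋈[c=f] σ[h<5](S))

Per-node cardinality:
  T → 5
  S → 6
  σ[h<5](S) → 5
  (T ⋈[c=f] σ[h<5](S)) → 2

|E| = 2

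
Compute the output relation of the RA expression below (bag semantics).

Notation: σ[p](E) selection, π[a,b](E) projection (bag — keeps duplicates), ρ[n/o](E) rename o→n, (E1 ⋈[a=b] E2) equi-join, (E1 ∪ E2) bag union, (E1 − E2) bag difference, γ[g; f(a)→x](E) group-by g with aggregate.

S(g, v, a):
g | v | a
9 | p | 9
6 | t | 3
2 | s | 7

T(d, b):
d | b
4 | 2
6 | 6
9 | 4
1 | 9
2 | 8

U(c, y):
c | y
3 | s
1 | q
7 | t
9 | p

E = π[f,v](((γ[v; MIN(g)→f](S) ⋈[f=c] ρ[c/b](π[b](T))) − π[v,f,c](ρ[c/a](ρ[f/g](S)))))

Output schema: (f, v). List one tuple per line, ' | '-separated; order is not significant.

Stepwise |·|:
  S → 3
  γ[v; MIN(g)→f](S) → 3
  T → 5
  π[b](T) → 5
  ρ[c/b](π[b](T)) → 5
  (γ[v; MIN(g)→f](S) ⋈[f=c] ρ[c/b](π[b](T))) → 3
  S → 3
  ρ[f/g](S) → 3
  ρ[c/a](ρ[f/g](S)) → 3
  π[v,f,c](ρ[c/a](ρ[f/g](S))) → 3
  ((γ[v; MIN(g)→f](S) ⋈[f=c] ρ[c/b](π[b](T))) − π[v,f,c](ρ[c/a](ρ[f/g](S)))) → 2
  π[f,v](((γ[v; MIN(g)→f](S) ⋈[f=c] ρ[c/b](π[b](T))) − π[v,f,c](ρ[c/a](ρ[f/g](S))))) → 2

== RESULT ==
f | v
2 | s
6 | t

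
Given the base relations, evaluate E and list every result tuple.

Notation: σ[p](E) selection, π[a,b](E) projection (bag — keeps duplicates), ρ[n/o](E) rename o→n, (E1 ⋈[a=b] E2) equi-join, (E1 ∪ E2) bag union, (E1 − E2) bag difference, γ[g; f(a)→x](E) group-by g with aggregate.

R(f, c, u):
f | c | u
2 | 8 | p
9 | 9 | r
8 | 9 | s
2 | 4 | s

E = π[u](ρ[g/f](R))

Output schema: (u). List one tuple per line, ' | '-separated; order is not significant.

Subexpression sizes:
  R → 4
  ρ[g/f](R) → 4
  π[u](ρ[g/f](R)) → 4

== RESULT ==
u
p
r
s
s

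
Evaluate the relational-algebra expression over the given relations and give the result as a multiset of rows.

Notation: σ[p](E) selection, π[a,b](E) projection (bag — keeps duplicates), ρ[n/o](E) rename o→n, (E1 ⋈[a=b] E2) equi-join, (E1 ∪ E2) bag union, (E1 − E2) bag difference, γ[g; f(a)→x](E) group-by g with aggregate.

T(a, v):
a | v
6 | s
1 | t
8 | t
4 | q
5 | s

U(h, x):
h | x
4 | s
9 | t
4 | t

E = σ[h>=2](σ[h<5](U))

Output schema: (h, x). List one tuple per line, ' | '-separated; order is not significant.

Per-node cardinality:
  U → 3
  σ[h<5](U) → 2
  σ[h>=2](σ[h<5](U)) → 2

== RESULT ==
h | x
4 | s
4 | t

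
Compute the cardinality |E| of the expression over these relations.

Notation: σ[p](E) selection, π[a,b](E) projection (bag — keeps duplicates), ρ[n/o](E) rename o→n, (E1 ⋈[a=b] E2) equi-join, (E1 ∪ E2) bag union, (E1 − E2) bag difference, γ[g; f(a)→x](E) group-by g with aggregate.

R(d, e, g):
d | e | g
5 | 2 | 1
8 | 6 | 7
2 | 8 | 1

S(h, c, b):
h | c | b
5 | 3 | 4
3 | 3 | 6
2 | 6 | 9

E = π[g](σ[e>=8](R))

Per-node cardinality:
  R → 3
  σ[e>=8](R) → 1
  π[g](σ[e>=8](R)) → 1

|E| = 1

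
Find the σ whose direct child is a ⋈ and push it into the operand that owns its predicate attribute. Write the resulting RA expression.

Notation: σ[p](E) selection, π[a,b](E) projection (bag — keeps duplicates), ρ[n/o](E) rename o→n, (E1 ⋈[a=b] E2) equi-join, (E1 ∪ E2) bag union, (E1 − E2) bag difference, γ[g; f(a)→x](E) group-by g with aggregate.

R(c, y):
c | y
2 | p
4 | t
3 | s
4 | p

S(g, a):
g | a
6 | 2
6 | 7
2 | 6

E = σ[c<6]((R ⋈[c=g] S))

σ filters on c, owned by the left side.
E' = (σ[c<6](R) ⋈[c=g] S)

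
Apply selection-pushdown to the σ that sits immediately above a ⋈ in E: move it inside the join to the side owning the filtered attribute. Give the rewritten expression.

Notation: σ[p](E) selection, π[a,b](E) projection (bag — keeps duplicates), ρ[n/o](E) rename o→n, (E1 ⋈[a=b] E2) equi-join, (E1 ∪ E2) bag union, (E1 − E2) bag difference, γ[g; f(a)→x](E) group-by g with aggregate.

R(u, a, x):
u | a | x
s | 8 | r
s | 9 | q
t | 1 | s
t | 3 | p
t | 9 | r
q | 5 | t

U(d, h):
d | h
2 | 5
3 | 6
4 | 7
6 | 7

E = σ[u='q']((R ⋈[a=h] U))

σ filters on u, owned by the left side.
E' = (σ[u='q'](R) ⋈[a=h] U)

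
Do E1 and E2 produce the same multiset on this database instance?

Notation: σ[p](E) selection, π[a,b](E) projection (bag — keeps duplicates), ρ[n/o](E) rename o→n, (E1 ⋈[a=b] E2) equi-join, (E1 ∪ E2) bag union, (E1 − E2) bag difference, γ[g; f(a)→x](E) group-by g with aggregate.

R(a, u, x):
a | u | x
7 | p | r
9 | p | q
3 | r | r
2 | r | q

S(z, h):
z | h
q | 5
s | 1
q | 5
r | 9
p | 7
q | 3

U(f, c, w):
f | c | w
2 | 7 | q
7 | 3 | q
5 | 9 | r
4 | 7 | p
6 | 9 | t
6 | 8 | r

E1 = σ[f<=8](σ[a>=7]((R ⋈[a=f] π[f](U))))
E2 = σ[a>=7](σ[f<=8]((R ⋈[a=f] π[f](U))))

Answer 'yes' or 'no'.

E1 subexpression sizes:
  R → 4
  U → 6
  π[f](U) → 6
  (R ⋈[a=f] π[f](U)) → 2
  σ[a>=7]((R ⋈[a=f] π[f](U))) → 1
  σ[f<=8](σ[a>=7]((R ⋈[a=f] π[f](U)))) → 1
E2 subexpression sizes:
  R → 4
  U → 6
  π[f](U) → 6
  (R ⋈[a=f] π[f](U)) → 2
  σ[f<=8]((R ⋈[a=f] π[f](U))) → 2
  σ[a>=7](σ[f<=8]((R ⋈[a=f] π[f](U)))) → 1

E1 and E2 produce the same multiset:
a | u | x | f
7 | p | r | 7

yes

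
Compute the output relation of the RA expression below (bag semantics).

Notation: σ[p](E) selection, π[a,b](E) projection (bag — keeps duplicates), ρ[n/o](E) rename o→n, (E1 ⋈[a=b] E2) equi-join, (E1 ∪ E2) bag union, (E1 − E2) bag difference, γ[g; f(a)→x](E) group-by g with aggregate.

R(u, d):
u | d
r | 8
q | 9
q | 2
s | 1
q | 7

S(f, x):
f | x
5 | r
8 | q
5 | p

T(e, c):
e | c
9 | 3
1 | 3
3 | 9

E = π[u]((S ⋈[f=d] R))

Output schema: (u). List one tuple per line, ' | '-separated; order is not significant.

Per-node cardinality:
  S → 3
  R → 5
  (S ⋈[f=d] R) → 1
  π[u]((S ⋈[f=d] R)) → 1

== RESULT ==
u
r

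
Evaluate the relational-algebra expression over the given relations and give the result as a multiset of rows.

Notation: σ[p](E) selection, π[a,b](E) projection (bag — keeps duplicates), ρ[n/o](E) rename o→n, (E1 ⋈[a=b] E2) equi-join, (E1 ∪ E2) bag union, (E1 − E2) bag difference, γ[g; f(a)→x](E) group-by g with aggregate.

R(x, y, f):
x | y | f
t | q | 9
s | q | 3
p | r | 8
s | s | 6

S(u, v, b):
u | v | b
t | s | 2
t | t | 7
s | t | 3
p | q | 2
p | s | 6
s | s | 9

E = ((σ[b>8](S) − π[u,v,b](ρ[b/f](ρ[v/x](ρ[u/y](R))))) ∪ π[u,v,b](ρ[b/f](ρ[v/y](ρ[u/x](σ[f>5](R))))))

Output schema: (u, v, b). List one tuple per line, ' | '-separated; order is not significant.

Per-node cardinality:
  S → 6
  σ[b>8](S) → 1
  R → 4
  ρ[u/y](R) → 4
  ρ[v/x](ρ[u/y](R)) → 4
  ρ[b/f](ρ[v/x](ρ[u/y](R))) → 4
  π[u,v,b](ρ[b/f](ρ[v/x](ρ[u/y](R)))) → 4
  (σ[b>8](S) − π[u,v,b](ρ[b/f](ρ[v/x](ρ[u/y](R))))) → 1
  R → 4
  σ[f>5](R) → 3
  ρ[u/x](σ[f>5](R)) → 3
  ρ[v/y](ρ[u/x](σ[f>5](R))) → 3
  ρ[b/f](ρ[v/y](ρ[u/x](σ[f>5](R)))) → 3
  π[u,v,b](ρ[b/f](ρ[v/y](ρ[u/x](σ[f>5](R))))) → 3
  ((σ[b>8](S) − π[u,v,b](ρ[b/f](ρ[v/x](ρ[u/y](R))))) ∪ π[u,v,b](ρ[b/f](ρ[v/y](ρ[u/x](σ[f>5](R)))))) → 4

== RESULT ==
u | v | b
p | r | 8
s | s | 6
s | s | 9
t | q | 9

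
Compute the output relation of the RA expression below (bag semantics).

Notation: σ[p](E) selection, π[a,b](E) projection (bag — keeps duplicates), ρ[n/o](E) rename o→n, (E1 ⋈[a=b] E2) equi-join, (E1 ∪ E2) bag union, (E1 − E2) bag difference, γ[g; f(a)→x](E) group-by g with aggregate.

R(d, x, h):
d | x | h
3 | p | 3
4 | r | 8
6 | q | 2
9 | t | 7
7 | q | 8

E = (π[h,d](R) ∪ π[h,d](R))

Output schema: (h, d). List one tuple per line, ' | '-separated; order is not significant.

Per-node cardinality:
  R → 5
  π[h,d](R) → 5
  R → 5
  π[h,d](R) → 5
  (π[h,d](R) ∪ π[h,d](R)) → 10

== RESULT ==
h | d
2 | 6
2 | 6
3 | 3
3 | 3
7 | 9
7 | 9
8 | 4
8 | 4
8 | 7
8 | 7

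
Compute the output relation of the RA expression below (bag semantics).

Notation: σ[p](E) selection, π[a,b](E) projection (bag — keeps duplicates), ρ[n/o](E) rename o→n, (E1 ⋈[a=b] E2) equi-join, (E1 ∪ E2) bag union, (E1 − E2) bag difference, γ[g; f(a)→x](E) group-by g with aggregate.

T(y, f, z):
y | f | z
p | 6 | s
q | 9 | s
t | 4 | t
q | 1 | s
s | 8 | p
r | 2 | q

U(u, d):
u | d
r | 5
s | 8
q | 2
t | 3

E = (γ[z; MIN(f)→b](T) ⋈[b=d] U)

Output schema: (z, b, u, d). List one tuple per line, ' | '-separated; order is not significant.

Subexpression sizes:
  T → 6
  γ[z; MIN(f)→b](T) → 4
  U → 4
  (γ[z; MIN(f)→b](T) ⋈[b=d] U) → 2

== RESULT ==
z | b | u | d
p | 8 | s | 8
q | 2 | q | 2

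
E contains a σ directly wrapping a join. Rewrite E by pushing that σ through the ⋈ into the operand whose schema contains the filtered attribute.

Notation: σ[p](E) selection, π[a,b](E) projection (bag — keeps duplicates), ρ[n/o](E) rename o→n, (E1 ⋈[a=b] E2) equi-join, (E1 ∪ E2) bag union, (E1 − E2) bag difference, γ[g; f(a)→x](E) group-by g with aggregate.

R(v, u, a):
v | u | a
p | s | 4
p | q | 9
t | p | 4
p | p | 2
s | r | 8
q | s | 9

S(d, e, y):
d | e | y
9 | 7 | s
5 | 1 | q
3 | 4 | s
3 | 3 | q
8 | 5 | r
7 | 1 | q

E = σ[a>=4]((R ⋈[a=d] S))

σ filters on a, owned by the left side.
E' = (σ[a>=4](R) ⋈[a=d] S)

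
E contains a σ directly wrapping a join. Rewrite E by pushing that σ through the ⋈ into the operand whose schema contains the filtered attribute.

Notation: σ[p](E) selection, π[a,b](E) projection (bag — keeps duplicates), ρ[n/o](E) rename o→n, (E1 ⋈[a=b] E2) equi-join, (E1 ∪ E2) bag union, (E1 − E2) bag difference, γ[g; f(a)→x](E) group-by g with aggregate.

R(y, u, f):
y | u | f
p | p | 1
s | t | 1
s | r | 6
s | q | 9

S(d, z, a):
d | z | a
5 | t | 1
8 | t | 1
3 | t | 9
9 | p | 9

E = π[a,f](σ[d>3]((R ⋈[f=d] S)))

σ filters on d, owned by the right side.
E' = π[a,f]((R ⋈[f=d] σ[d>3](S)))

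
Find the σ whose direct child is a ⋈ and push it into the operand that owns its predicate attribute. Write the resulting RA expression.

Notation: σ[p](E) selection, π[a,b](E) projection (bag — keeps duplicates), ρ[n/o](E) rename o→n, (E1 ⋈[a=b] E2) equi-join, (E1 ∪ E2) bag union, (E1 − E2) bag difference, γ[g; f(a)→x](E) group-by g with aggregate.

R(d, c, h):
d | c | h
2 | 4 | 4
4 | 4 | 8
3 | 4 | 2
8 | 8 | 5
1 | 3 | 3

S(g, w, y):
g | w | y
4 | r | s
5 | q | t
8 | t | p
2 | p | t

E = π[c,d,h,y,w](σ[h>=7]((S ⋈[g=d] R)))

σ filters on h, owned by the right side.
E' = π[c,d,h,y,w]((S ⋈[g=d] σ[h>=7](R)))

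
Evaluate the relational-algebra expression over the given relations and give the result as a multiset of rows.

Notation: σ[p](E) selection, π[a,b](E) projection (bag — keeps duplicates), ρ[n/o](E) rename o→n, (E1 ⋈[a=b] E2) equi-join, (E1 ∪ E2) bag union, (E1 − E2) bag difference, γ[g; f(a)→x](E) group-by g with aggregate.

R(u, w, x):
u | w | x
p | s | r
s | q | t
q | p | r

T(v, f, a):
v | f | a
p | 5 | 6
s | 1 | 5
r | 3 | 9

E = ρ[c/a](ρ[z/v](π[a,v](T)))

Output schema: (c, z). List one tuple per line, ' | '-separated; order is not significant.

Per-node cardinality:
  T → 3
  π[a,v](T) → 3
  ρ[z/v](π[a,v](T)) → 3
  ρ[c/a](ρ[z/v](π[a,v](T))) → 3

== RESULT ==
c | z
5 | s
6 | p
9 | r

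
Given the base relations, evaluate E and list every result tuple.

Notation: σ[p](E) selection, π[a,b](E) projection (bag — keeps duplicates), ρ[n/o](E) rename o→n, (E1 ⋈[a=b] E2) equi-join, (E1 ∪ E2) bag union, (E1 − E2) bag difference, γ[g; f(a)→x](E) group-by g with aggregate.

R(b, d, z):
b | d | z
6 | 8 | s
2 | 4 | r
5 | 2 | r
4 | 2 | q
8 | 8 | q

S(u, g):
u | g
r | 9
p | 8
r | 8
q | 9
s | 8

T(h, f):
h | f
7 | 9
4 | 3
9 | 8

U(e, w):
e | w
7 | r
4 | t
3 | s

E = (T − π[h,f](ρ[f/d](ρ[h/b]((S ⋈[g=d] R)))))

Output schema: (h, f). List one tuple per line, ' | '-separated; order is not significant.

Subexpression sizes:
  T → 3
  S → 5
  R → 5
  (S ⋈[g=d] R) → 6
  ρ[h/b]((S ⋈[g=d] R)) → 6
  ρ[f/d](ρ[h/b]((S ⋈[g=d] R))) → 6
  π[h,f](ρ[f/d](ρ[h/b]((S ⋈[g=d] R)))) → 6
  (T − π[h,f](ρ[f/d](ρ[h/b]((S ⋈[g=d] R))))) → 3

== RESULT ==
h | f
4 | 3
7 | 9
9 | 8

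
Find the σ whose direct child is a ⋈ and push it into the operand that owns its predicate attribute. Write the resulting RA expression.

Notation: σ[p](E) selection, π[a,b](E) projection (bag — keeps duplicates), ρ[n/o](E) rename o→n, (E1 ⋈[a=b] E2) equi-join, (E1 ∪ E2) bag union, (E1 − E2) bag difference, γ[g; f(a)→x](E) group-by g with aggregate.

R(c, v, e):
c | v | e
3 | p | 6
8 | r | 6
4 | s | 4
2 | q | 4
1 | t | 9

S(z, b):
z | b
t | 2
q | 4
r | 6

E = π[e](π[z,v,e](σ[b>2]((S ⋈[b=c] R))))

σ filters on b, owned by the left side.
E' = π[e](π[z,v,e]((σ[b>2](S) ⋈[b=c] R)))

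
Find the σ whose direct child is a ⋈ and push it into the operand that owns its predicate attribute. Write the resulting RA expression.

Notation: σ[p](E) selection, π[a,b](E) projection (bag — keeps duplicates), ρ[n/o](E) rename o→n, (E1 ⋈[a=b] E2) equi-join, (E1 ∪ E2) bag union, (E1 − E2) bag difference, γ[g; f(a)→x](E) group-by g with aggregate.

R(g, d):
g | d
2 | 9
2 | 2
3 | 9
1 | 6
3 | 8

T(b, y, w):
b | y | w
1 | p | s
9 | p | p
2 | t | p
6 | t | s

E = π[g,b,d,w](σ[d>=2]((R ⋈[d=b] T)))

σ filters on d, owned by the left side.
E' = π[g,b,d,w]((σ[d>=2](R) ⋈[d=b] T))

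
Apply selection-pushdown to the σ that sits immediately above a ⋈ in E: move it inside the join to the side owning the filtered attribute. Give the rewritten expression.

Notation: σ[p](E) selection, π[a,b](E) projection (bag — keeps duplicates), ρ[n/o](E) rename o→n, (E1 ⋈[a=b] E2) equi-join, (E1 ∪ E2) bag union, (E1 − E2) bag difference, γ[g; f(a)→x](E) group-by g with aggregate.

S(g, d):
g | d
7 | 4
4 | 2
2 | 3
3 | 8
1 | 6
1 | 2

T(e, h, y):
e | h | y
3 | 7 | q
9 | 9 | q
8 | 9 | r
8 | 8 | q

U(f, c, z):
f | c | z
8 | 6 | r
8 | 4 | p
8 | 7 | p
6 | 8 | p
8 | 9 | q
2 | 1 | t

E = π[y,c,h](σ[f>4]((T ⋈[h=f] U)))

σ filters on f, owned by the right side.
E' = π[y,c,h]((T ⋈[h=f] σ[f>4](U)))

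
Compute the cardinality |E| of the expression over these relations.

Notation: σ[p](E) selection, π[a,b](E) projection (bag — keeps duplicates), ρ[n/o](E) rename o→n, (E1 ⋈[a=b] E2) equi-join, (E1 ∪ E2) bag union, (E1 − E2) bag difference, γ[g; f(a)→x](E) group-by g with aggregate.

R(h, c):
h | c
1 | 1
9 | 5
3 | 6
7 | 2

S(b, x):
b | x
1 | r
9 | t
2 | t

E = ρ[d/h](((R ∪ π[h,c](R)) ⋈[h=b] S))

Subexpression sizes:
  R → 4
  R → 4
  π[h,c](R) → 4
  (R ∪ π[h,c](R)) → 8
  S → 3
  ((R ∪ π[h,c](R)) ⋈[h=b] S) → 4
  ρ[d/h](((R ∪ π[h,c](R)) ⋈[h=b] S)) → 4

|E| = 4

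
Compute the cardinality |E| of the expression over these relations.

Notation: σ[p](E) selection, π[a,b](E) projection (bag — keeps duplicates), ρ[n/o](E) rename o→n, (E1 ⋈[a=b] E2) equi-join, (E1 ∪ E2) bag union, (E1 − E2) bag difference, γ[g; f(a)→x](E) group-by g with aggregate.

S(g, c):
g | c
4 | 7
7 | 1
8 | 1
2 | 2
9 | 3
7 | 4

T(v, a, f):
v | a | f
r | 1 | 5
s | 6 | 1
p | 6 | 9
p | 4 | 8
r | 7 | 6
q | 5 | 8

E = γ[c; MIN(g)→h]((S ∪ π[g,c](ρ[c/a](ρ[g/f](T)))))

Per-node cardinality:
  S → 6
  T → 6
  ρ[g/f](T) → 6
  ρ[c/a](ρ[g/f](T)) → 6
  π[g,c](ρ[c/a](ρ[g/f](T))) → 6
  (S ∪ π[g,c](ρ[c/a](ρ[g/f](T)))) → 12
  γ[c; MIN(g)→h]((S ∪ π[g,c](ρ[c/a](ρ[g/f](T))))) → 7

|E| = 7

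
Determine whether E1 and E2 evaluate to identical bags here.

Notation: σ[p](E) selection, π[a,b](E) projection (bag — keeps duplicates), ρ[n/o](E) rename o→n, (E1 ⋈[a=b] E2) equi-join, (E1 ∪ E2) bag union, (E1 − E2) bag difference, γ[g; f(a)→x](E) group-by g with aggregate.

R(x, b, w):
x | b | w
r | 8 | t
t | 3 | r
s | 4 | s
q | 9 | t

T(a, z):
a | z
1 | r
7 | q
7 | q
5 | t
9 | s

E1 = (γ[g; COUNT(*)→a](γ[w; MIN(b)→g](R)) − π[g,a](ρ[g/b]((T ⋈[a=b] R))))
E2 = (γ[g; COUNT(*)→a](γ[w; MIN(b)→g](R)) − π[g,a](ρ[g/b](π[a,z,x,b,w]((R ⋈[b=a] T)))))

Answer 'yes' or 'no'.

E1 subexpression sizes:
  R → 4
  γ[w; MIN(b)→g](R) → 3
  γ[g; COUNT(*)→a](γ[w; MIN(b)→g](R)) → 3
  T → 5
  R → 4
  (T ⋈[a=b] R) → 1
  ρ[g/b]((T ⋈[a=b] R)) → 1
  π[g,a](ρ[g/b]((T ⋈[a=b] R))) → 1
  (γ[g; COUNT(*)→a](γ[w; MIN(b)→g](R)) − π[g,a](ρ[g/b]((T ⋈[a=b] R)))) → 3
E2 subexpression sizes:
  R → 4
  γ[w; MIN(b)→g](R) → 3
  γ[g; COUNT(*)→a](γ[w; MIN(b)→g](R)) → 3
  R → 4
  T → 5
  (R ⋈[b=a] T) → 1
  π[a,z,x,b,w]((R ⋈[b=a] T)) → 1
  ρ[g/b](π[a,z,x,b,w]((R ⋈[b=a] T))) → 1
  π[g,a](ρ[g/b](π[a,z,x,b,w]((R ⋈[b=a] T)))) → 1
  (γ[g; COUNT(*)→a](γ[w; MIN(b)→g](R)) − π[g,a](ρ[g/b](π[a,z,x,b,w]((R ⋈[b=a] T))))) → 3

E1 and E2 produce the same multiset:
g | a
3 | 1
4 | 1
8 | 1

yes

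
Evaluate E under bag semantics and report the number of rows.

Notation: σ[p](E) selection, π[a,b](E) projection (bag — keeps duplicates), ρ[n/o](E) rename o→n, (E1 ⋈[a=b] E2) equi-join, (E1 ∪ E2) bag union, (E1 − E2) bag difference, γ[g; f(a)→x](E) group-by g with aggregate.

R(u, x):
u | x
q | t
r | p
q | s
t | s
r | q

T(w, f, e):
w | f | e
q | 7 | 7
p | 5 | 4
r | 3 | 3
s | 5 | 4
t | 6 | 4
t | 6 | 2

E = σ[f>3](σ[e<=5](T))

Subexpression sizes:
  T → 6
  σ[e<=5](T) → 5
  σ[f>3](σ[e<=5](T)) → 4

|E| = 4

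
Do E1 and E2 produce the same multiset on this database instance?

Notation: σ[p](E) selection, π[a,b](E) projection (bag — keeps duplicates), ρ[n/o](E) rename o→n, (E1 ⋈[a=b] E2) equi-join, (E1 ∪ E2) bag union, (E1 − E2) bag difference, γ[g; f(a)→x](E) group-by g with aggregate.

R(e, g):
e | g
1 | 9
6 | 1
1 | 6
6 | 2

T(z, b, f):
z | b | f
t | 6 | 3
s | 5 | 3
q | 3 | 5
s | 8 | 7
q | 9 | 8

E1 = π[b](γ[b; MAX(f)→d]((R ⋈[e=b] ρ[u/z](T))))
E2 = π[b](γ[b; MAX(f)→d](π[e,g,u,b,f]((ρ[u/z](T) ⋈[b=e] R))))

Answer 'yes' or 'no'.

E1 stepwise |·|:
  R → 4
  T → 5
  ρ[u/z](T) → 5
  (R ⋈[e=b] ρ[u/z](T)) → 2
  γ[b; MAX(f)→d]((R ⋈[e=b] ρ[u/z](T))) → 1
  π[b](γ[b; MAX(f)→d]((R ⋈[e=b] ρ[u/z](T)))) → 1
E2 stepwise |·|:
  T → 5
  ρ[u/z](T) → 5
  R → 4
  (ρ[u/z](T) ⋈[b=e] R) → 2
  π[e,g,u,b,f]((ρ[u/z](T) ⋈[b=e] R)) → 2
  γ[b; MAX(f)→d](π[e,g,u,b,f]((ρ[u/z](T) ⋈[b=e] R))) → 1
  π[b](γ[b; MAX(f)→d](π[e,g,u,b,f]((ρ[u/z](T) ⋈[b=e] R)))) → 1

E1 and E2 produce the same multiset:
b
6

yes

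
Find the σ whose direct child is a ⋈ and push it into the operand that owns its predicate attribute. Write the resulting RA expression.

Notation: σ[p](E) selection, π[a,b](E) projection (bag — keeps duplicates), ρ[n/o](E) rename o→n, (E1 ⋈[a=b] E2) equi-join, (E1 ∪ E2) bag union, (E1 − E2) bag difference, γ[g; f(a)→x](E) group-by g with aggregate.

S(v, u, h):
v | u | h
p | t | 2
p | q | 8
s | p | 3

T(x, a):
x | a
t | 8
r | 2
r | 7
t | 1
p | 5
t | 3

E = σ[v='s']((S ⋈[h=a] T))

σ filters on v, owned by the left side.
E' = (σ[v='s'](S) ⋈[h=a] T)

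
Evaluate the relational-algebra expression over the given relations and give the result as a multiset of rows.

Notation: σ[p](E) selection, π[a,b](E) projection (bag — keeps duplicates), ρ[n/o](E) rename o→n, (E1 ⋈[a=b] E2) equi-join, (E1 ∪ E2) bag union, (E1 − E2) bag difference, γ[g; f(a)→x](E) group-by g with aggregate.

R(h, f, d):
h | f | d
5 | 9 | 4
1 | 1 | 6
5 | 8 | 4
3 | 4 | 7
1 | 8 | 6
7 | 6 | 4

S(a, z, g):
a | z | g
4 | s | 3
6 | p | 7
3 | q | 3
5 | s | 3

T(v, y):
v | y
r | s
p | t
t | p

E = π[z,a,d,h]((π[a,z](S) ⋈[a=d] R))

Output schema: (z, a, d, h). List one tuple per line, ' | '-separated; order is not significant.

Stepwise |·|:
  S → 4
  π[a,z](S) → 4
  R → 6
  (π[a,z](S) ⋈[a=d] R) → 5
  π[z,a,d,h]((π[a,z](S) ⋈[a=d] R)) → 5

== RESULT ==
z | a | d | h
p | 6 | 6 | 1
p | 6 | 6 | 1
s | 4 | 4 | 5
s | 4 | 4 | 5
s | 4 | 4 | 7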